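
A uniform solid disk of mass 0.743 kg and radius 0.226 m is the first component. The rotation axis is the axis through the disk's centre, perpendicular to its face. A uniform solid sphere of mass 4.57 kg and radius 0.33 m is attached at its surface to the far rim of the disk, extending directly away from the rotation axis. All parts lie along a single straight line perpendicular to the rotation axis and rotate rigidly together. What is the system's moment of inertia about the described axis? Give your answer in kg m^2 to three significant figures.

Solid disk: I_cm = (1/2)MR² = (1/2)(0.743)(0.226)² = 0.018975 kg m^2; axis through the centre, so I = 0.018975 kg m^2.
Solid sphere: I_cm = (2/5)MR² = (2/5)(4.57)(0.33)² = 0.19907 kg m^2; centre at d = 0.226 + 0.33 = 0.556 m, so I = I_cm + Md² gives I = 0.19907 + (4.57)(0.556)² = 1.6118 kg m^2.
Total I = 0.018975 + 1.6118 = 1.6308 kg m^2.

1.63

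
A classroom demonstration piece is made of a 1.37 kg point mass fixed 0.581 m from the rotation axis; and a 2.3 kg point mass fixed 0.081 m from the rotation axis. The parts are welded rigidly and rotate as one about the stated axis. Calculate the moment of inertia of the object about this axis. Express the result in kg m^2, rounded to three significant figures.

Point mass: I_cm = 0; centre at d = 0.581 m, so I = I_cm + Md² gives I = 0 + (1.37)(0.581)² = 0.46246 kg m^2.
Point mass: I_cm = 0; centre at d = 0.081 m, so I = I_cm + Md² gives I = 0 + (2.3)(0.081)² = 0.01509 kg m^2.
Total I = 0.46246 + 0.01509 = 0.47755 kg m^2.

0.478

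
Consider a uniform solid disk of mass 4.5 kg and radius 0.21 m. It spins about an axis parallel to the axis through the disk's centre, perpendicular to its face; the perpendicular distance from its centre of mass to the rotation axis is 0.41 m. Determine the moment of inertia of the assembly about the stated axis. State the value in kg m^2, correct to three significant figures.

0.856

I_cm = (1/2)MR² = (1/2)(4.5)(0.21)² = 0.099225 kg m^2; centre at d = 0.41 m, so the parallel axis theorem gives I = 0.099225 + (4.5)(0.41)² = 0.85567 kg m^2.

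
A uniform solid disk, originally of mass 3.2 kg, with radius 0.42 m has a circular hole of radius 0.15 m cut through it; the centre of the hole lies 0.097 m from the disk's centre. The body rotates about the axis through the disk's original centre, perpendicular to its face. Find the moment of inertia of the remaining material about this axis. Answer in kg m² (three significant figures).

Unpierced body about its centre: I₀ = (1/2)MR² = (1/2)(3.2)(0.42)² = 0.28224 kg m².
The removed disk has mass m = M·(r/R)² = (3.2)(0.15/0.42)² = 0.40816 kg (same uniform areal density).
Its moment of inertia about the rotation axis (parallel-axis theorem): I_hole = (1/2)mr² + md² = (1/2)(0.40816)(0.15)² + (0.40816)(0.097)² = 0.0084322 kg m².
Treating the hole as negative mass, I = I₀ − I_hole = 0.28224 − 0.0084322 = 0.27381 kg m².

0.274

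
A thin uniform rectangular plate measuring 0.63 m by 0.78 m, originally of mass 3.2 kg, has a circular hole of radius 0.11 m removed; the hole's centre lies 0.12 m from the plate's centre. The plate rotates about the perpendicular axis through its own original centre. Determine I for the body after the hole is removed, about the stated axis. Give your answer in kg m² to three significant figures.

Unpierced body about its centre: I₀ = (1/12)M(a²+b²) = (1/12)(3.2)[(0.63)² + (0.78)²] = 0.26808 kg m².
The removed disk has mass m = M·πr²/(ab) = (3.2)·π(0.11)²/(0.63·0.78) = 0.24754 kg (same uniform areal density).
Its moment of inertia about the rotation axis (parallel-axis theorem): I_hole = (1/2)mr² + md² = (1/2)(0.24754)(0.11)² + (0.24754)(0.12)² = 0.0050622 kg m².
Treating the hole as negative mass, I = I₀ − I_hole = 0.26808 − 0.0050622 = 0.26302 kg m².

0.263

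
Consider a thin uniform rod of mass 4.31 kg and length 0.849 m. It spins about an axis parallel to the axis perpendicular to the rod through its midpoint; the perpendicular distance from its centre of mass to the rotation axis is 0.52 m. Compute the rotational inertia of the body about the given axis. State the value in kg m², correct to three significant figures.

I_cm = (1/12)ML² = (1/12)(4.31)(0.849)² = 0.25889 kg m²; centre at d = 0.52 m, so the parallel axis theorem gives I = 0.25889 + (4.31)(0.52)² = 1.4243 kg m².

1.42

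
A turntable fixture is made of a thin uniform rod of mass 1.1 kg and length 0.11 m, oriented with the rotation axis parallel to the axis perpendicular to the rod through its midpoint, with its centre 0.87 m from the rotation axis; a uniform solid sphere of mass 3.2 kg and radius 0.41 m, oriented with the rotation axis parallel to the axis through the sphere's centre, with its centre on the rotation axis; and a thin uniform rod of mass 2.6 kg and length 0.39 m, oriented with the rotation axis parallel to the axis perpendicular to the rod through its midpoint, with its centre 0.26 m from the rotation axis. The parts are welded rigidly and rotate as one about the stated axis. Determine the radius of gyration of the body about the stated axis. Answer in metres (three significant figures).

0.427

Thin rod: I_cm = (1/12)ML² = (1/12)(1.1)(0.11)² = 0.0011092 kg m^2; centre at d = 0.87 m, so the parallel axis theorem gives I = 0.0011092 + (1.1)(0.87)² = 0.8337 kg m^2.
Solid sphere: I_cm = (2/5)MR² = (2/5)(3.2)(0.41)² = 0.21517 kg m^2; axis through the centre, so I = 0.21517 kg m^2.
Thin rod: I_cm = (1/12)ML² = (1/12)(2.6)(0.39)² = 0.032955 kg m^2; centre at d = 0.26 m, so the parallel axis theorem gives I = 0.032955 + (2.6)(0.26)² = 0.20872 kg m^2.
Total I = 1.2576 kg m^2; total mass M = 6.9 kg.
k = √(I/M) = √(1.2576/6.9) = 0.42692 m.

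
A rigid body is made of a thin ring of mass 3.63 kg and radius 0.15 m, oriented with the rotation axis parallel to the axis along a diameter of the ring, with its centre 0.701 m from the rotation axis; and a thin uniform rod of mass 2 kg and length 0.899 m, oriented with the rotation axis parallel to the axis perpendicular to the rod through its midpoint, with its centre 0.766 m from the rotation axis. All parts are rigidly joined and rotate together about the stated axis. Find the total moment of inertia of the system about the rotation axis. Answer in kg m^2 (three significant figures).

3.13

Thin ring: I_cm = (1/2)MR² = (1/2)(3.63)(0.15)² = 0.040837 kg m^2; centre at d = 0.701 m, so the parallel axis theorem gives I = 0.040837 + (3.63)(0.701)² = 1.8246 kg m^2.
Thin rod: I_cm = (1/12)ML² = (1/12)(2)(0.899)² = 0.1347 kg m^2; centre at d = 0.766 m, so the parallel axis theorem gives I = 0.1347 + (2)(0.766)² = 1.3082 kg m^2.
Total I = 1.8246 + 1.3082 = 3.1328 kg m^2.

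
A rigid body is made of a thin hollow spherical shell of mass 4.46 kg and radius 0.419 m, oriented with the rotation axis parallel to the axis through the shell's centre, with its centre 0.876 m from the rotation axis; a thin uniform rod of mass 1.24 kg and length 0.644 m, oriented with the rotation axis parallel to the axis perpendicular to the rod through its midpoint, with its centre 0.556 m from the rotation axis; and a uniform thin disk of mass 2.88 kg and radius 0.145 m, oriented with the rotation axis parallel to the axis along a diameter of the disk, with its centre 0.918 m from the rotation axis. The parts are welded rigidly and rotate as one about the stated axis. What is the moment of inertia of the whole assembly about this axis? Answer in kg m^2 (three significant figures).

6.81

Spherical shell: I_cm = (2/3)MR² = (2/3)(4.46)(0.419)² = 0.522 kg m^2; centre at d = 0.876 m, so I = I_cm + Md² gives I = 0.522 + (4.46)(0.876)² = 3.9445 kg m^2.
Thin rod: I_cm = (1/12)ML² = (1/12)(1.24)(0.644)² = 0.042856 kg m^2; centre at d = 0.556 m, so I = I_cm + Md² gives I = 0.042856 + (1.24)(0.556)² = 0.42618 kg m^2.
Thin disk: I_cm = (1/4)MR² = (1/4)(2.88)(0.145)² = 0.015138 kg m^2; centre at d = 0.918 m, so I = I_cm + Md² gives I = 0.015138 + (2.88)(0.918)² = 2.4422 kg m^2.
Total I = 3.9445 + 0.42618 + 2.4422 = 6.8129 kg m^2.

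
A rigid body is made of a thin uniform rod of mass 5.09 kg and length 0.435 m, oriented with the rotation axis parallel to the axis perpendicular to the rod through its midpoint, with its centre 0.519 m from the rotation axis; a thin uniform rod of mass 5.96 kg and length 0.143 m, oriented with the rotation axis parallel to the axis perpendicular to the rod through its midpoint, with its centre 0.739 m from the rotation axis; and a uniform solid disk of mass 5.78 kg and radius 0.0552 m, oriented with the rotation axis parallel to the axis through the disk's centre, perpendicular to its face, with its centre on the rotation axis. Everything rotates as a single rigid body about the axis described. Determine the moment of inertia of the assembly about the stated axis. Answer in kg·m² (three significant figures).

4.73

Thin rod: I_cm = (1/12)ML² = (1/12)(5.09)(0.435)² = 0.080263 kg·m²; centre at d = 0.519 m, so the parallel axis theorem gives I = 0.080263 + (5.09)(0.519)² = 1.4513 kg·m².
Thin rod: I_cm = (1/12)ML² = (1/12)(5.96)(0.143)² = 0.010156 kg·m²; centre at d = 0.739 m, so the parallel axis theorem gives I = 0.010156 + (5.96)(0.739)² = 3.265 kg·m².
Solid disk: I_cm = (1/2)MR² = (1/2)(5.78)(0.0552)² = 0.0088059 kg·m²; axis through the centre, so I = 0.0088059 kg·m².
Total I = 1.4513 + 3.265 + 0.0088059 = 4.7252 kg·m².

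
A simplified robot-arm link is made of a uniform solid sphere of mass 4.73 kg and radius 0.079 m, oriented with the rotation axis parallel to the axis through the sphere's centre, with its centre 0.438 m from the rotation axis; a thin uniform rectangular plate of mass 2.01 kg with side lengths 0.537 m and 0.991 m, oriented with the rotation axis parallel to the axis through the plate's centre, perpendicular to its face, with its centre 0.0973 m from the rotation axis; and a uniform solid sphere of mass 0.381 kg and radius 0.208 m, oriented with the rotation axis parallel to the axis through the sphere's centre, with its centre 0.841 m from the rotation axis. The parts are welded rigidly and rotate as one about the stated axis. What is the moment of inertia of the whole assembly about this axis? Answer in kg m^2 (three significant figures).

1.43

Solid sphere: I_cm = (2/5)MR² = (2/5)(4.73)(0.079)² = 0.011808 kg m^2; centre at d = 0.438 m, so I = I_cm + Md² gives I = 0.011808 + (4.73)(0.438)² = 0.91923 kg m^2.
Rectangular plate: I_cm = (1/12)M(a²+b²) = (1/12)(2.01)[(0.537)² + (0.991)²] = 0.2128 kg m^2; centre at d = 0.0973 m, so I = I_cm + Md² gives I = 0.2128 + (2.01)(0.0973)² = 0.23183 kg m^2.
Solid sphere: I_cm = (2/5)MR² = (2/5)(0.381)(0.208)² = 0.0065934 kg m^2; centre at d = 0.841 m, so I = I_cm + Md² gives I = 0.0065934 + (0.381)(0.841)² = 0.27607 kg m^2.
Total I = 0.91923 + 0.23183 + 0.27607 = 1.4271 kg m^2.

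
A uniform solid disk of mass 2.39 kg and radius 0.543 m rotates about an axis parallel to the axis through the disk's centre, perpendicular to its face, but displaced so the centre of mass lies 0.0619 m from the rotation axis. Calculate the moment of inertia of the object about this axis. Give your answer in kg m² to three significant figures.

I_cm = (1/2)MR² = (1/2)(2.39)(0.543)² = 0.35234 kg m²; centre at d = 0.0619 m, so the parallel axis theorem gives I = 0.35234 + (2.39)(0.0619)² = 0.3615 kg m².

0.362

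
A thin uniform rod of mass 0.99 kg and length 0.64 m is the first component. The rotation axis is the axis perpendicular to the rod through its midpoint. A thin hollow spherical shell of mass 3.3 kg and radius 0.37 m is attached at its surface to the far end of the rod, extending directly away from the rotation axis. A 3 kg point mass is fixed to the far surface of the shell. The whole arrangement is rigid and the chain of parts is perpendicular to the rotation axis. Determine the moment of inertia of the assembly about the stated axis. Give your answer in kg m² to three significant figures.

Thin rod: I_cm = (1/12)ML² = (1/12)(0.99)(0.64)² = 0.033792 kg m²; axis through the centre, so I = 0.033792 kg m².
Spherical shell: I_cm = (2/3)MR² = (2/3)(3.3)(0.37)² = 0.30118 kg m²; centre at d = 0.32 + 0.37 = 0.69 m, so the parallel axis theorem gives I = 0.30118 + (3.3)(0.69)² = 1.8723 kg m².
Point mass: I_cm = 0; centre at d = 0.32 + 0.37 + 0.37 = 1.06 m, so the parallel axis theorem gives I = 0 + (3)(1.06)² = 3.3708 kg m².
Total I = 0.033792 + 1.8723 + 3.3708 = 5.2769 kg m².

5.28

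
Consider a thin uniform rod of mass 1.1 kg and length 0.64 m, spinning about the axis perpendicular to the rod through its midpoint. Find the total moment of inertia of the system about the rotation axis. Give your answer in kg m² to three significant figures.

0.0375

I_cm = (1/12)ML² = (1/12)(1.1)(0.64)² = 0.037547 kg m²; axis through the centre, so I = 0.037547 kg m².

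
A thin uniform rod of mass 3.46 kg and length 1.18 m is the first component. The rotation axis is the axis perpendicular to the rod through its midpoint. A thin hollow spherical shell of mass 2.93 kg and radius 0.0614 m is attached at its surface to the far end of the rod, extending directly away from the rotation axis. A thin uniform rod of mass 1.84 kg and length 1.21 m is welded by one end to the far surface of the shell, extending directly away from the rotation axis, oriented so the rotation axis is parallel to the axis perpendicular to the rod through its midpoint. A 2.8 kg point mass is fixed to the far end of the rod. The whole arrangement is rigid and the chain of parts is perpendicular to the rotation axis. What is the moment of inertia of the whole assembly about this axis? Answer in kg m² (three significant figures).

Thin rod: I_cm = (1/12)ML² = (1/12)(3.46)(1.18)² = 0.40148 kg m²; axis through the centre, so I = 0.40148 kg m².
Spherical shell: I_cm = (2/3)MR² = (2/3)(2.93)(0.0614)² = 0.007364 kg m²; centre at d = 0.59 + 0.0614 = 0.6514 m, so the parallel axis theorem gives I = 0.007364 + (2.93)(0.6514)² = 1.2506 kg m².
Thin rod: I_cm = (1/12)ML² = (1/12)(1.84)(1.21)² = 0.2245 kg m²; centre at d = 0.59 + 0.0614 + 0.0614 + 0.605 = 1.3178 m, so the parallel axis theorem gives I = 0.2245 + (1.84)(1.3178)² = 3.4198 kg m².
Point mass: I_cm = 0; centre at d = 0.59 + 0.0614 + 0.0614 + 0.605 + 0.605 = 1.9228 m, so the parallel axis theorem gives I = 0 + (2.8)(1.9228)² = 10.352 kg m².
Total I = 0.40148 + 1.2506 + 3.4198 + 10.352 = 15.424 kg m².

15.4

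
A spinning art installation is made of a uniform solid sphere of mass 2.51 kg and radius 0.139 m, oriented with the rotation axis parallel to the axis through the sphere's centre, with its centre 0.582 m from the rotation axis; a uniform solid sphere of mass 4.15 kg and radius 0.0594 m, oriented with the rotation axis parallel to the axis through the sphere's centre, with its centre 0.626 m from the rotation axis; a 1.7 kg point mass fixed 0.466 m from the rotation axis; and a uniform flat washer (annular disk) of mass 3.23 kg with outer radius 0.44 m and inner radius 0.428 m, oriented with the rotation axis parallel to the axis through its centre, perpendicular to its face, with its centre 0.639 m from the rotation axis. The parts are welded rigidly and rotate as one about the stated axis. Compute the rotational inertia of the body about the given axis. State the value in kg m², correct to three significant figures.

Solid sphere: I_cm = (2/5)MR² = (2/5)(2.51)(0.139)² = 0.019398 kg m²; centre at d = 0.582 m, so the parallel axis theorem gives I = 0.019398 + (2.51)(0.582)² = 0.8696 kg m².
Solid sphere: I_cm = (2/5)MR² = (2/5)(4.15)(0.0594)² = 0.0058571 kg m²; centre at d = 0.626 m, so the parallel axis theorem gives I = 0.0058571 + (4.15)(0.626)² = 1.6321 kg m².
Point mass: I_cm = 0; centre at d = 0.466 m, so the parallel axis theorem gives I = 0 + (1.7)(0.466)² = 0.36917 kg m².
Annular disk: I_cm = (1/2)M(R²+r²) = (1/2)(3.23)[(0.44)² + (0.428)²] = 0.60851 kg m²; centre at d = 0.639 m, so the parallel axis theorem gives I = 0.60851 + (3.23)(0.639)² = 1.9274 kg m².
Total I = 0.8696 + 1.6321 + 0.36917 + 1.9274 = 4.7983 kg m².

4.80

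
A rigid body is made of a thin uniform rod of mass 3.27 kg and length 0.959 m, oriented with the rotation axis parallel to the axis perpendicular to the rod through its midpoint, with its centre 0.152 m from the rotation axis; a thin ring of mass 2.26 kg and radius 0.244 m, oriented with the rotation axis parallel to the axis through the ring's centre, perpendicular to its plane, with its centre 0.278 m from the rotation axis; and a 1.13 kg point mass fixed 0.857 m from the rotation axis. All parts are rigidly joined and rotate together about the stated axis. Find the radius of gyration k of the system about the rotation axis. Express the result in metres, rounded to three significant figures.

Thin rod: I_cm = (1/12)ML² = (1/12)(3.27)(0.959)² = 0.25061 kg m^2; centre at d = 0.152 m, so I = I_cm + Md² gives I = 0.25061 + (3.27)(0.152)² = 0.32616 kg m^2.
Thin ring: I_cm = MR² = (2.26)(0.244)² = 0.13455 kg m^2; centre at d = 0.278 m, so I = I_cm + Md² gives I = 0.13455 + (2.26)(0.278)² = 0.30921 kg m^2.
Point mass: I_cm = 0; centre at d = 0.857 m, so I = I_cm + Md² gives I = 0 + (1.13)(0.857)² = 0.82993 kg m^2.
Total I = 1.4653 kg m^2; total mass M = 6.66 kg.
k = √(I/M) = √(1.4653/6.66) = 0.46906 m.

0.469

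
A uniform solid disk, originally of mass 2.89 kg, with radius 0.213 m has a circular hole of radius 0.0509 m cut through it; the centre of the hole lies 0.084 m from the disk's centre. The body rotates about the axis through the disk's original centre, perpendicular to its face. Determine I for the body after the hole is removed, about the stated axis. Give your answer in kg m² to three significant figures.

Unpierced body about its centre: I₀ = (1/2)MR² = (1/2)(2.89)(0.213)² = 0.065558 kg m².
The removed disk has mass m = M·(r/R)² = (2.89)(0.0509/0.213)² = 0.16503 kg (same uniform areal density).
Its moment of inertia about the rotation axis (parallel-axis theorem): I_hole = (1/2)mr² + md² = (1/2)(0.16503)(0.0509)² + (0.16503)(0.084)² = 0.0013783 kg m².
Treating the hole as negative mass, I = I₀ − I_hole = 0.065558 − 0.0013783 = 0.06418 kg m².

0.0642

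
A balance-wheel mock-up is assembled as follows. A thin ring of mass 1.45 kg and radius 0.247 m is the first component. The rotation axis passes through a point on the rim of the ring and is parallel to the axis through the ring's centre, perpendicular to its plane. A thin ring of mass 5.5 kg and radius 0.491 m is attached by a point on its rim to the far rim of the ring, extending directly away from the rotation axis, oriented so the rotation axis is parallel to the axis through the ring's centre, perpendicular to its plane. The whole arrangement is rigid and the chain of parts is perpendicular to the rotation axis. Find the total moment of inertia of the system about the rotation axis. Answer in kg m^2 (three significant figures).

Thin ring: I_cm = MR² = (1.45)(0.247)² = 0.088463 kg m^2; centre at d = 0.247 m, so the parallel axis theorem gives I = 0.088463 + (1.45)(0.247)² = 0.17693 kg m^2.
Thin ring: I_cm = MR² = (5.5)(0.491)² = 1.3259 kg m^2; centre at d = 0.247 + 0.247 + 0.491 = 0.985 m, so the parallel axis theorem gives I = 1.3259 + (5.5)(0.985)² = 6.6622 kg m^2.
Total I = 0.17693 + 6.6622 = 6.8391 kg m^2.

6.84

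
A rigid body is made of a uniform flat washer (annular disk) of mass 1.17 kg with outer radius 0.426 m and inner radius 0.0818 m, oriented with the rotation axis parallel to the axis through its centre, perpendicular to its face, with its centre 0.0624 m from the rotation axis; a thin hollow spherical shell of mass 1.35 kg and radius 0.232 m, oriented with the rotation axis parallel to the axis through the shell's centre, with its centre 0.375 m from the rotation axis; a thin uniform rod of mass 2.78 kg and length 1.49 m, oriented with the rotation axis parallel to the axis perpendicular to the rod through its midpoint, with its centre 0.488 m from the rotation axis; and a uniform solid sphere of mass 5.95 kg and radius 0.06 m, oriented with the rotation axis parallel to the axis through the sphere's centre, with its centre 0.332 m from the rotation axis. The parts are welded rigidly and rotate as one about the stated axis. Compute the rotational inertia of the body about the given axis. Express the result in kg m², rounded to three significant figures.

Annular disk: I_cm = (1/2)M(R²+r²) = (1/2)(1.17)[(0.426)² + (0.0818)²] = 0.11008 kg m²; centre at d = 0.0624 m, so I = I_cm + Md² gives I = 0.11008 + (1.17)(0.0624)² = 0.11463 kg m².
Spherical shell: I_cm = (2/3)MR² = (2/3)(1.35)(0.232)² = 0.048442 kg m²; centre at d = 0.375 m, so I = I_cm + Md² gives I = 0.048442 + (1.35)(0.375)² = 0.23829 kg m².
Thin rod: I_cm = (1/12)ML² = (1/12)(2.78)(1.49)² = 0.51432 kg m²; centre at d = 0.488 m, so I = I_cm + Md² gives I = 0.51432 + (2.78)(0.488)² = 1.1764 kg m².
Solid sphere: I_cm = (2/5)MR² = (2/5)(5.95)(0.06)² = 0.008568 kg m²; centre at d = 0.332 m, so I = I_cm + Md² gives I = 0.008568 + (5.95)(0.332)² = 0.6644 kg m².
Total I = 0.11463 + 0.23829 + 1.1764 + 0.6644 = 2.1937 kg m².

2.19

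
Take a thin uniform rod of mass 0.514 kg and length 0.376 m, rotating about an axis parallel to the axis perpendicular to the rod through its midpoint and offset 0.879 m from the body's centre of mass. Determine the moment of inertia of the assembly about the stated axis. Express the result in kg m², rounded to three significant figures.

I_cm = (1/12)ML² = (1/12)(0.514)(0.376)² = 0.0060556 kg m²; centre at d = 0.879 m, so I = I_cm + Md² gives I = 0.0060556 + (0.514)(0.879)² = 0.40319 kg m².

0.403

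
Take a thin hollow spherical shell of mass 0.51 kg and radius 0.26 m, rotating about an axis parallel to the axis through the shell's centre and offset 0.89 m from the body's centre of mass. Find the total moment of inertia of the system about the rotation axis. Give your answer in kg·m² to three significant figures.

I_cm = (2/3)MR² = (2/3)(0.51)(0.26)² = 0.022984 kg·m²; centre at d = 0.89 m, so I = I_cm + Md² gives I = 0.022984 + (0.51)(0.89)² = 0.42696 kg·m².

0.427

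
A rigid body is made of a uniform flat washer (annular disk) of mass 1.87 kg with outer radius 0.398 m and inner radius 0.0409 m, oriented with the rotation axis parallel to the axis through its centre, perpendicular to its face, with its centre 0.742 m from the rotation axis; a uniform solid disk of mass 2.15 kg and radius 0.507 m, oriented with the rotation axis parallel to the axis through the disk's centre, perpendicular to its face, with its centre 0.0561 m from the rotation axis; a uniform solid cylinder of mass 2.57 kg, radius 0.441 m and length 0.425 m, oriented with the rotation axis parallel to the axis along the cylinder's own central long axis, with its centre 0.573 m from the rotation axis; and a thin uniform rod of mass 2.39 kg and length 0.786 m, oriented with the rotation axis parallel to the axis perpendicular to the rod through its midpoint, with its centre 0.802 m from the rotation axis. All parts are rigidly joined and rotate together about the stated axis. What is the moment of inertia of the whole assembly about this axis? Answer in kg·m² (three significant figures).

4.22

Annular disk: I_cm = (1/2)M(R²+r²) = (1/2)(1.87)[(0.398)² + (0.0409)²] = 0.14967 kg·m²; centre at d = 0.742 m, so the parallel axis theorem gives I = 0.14967 + (1.87)(0.742)² = 1.1792 kg·m².
Solid disk: I_cm = (1/2)MR² = (1/2)(2.15)(0.507)² = 0.27633 kg·m²; centre at d = 0.0561 m, so the parallel axis theorem gives I = 0.27633 + (2.15)(0.0561)² = 0.28309 kg·m².
Solid cylinder: I_cm = (1/2)MR² = (1/2)(2.57)(0.441)² = 0.24991 kg·m²; centre at d = 0.573 m, so the parallel axis theorem gives I = 0.24991 + (2.57)(0.573)² = 1.0937 kg·m².
Thin rod: I_cm = (1/12)ML² = (1/12)(2.39)(0.786)² = 0.12304 kg·m²; centre at d = 0.802 m, so the parallel axis theorem gives I = 0.12304 + (2.39)(0.802)² = 1.6603 kg·m².
Total I = 1.1792 + 0.28309 + 1.0937 + 1.6603 = 4.2163 kg·m².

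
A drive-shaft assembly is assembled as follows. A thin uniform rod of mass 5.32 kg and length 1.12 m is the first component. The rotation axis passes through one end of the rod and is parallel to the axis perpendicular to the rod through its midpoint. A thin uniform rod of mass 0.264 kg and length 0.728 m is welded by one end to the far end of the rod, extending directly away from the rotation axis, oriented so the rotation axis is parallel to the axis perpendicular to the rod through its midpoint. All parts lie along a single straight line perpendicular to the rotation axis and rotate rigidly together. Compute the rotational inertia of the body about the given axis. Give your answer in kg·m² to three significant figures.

2.82

Thin rod: I_cm = (1/12)ML² = (1/12)(5.32)(1.12)² = 0.55612 kg·m²; centre at d = 0.56 m, so the parallel axis theorem gives I = 0.55612 + (5.32)(0.56)² = 2.2245 kg·m².
Thin rod: I_cm = (1/12)ML² = (1/12)(0.264)(0.728)² = 0.01166 kg·m²; centre at d = 0.56 + 0.56 + 0.364 = 1.484 m, so the parallel axis theorem gives I = 0.01166 + (0.264)(1.484)² = 0.59306 kg·m².
Total I = 2.2245 + 0.59306 = 2.8175 kg·m².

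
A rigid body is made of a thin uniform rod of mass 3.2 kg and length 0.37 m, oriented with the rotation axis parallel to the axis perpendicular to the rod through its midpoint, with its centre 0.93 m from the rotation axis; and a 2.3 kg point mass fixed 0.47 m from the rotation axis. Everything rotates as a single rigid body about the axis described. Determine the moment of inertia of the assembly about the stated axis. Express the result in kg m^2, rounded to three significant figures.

3.31

Thin rod: I_cm = (1/12)ML² = (1/12)(3.2)(0.37)² = 0.036507 kg m^2; centre at d = 0.93 m, so I = I_cm + Md² gives I = 0.036507 + (3.2)(0.93)² = 2.8042 kg m^2.
Point mass: I_cm = 0; centre at d = 0.47 m, so I = I_cm + Md² gives I = 0 + (2.3)(0.47)² = 0.50807 kg m^2.
Total I = 2.8042 + 0.50807 = 3.3123 kg m^2.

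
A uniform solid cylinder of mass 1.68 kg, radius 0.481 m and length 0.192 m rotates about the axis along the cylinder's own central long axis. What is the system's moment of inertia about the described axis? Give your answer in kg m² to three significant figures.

I_cm = (1/2)MR² = (1/2)(1.68)(0.481)² = 0.19434 kg m²; axis through the centre, so I = 0.19434 kg m².

0.194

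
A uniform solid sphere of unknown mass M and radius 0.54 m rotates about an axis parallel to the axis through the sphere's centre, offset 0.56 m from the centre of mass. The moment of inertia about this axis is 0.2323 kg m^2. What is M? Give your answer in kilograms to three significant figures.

I = I_cm + Md² = (2/5)MR² + Md² = M·[0.4·(0.54)² + (0.56)²] = M·0.43024.
So M = 0.2323 / 0.43024 = 0.53993 kg.

0.540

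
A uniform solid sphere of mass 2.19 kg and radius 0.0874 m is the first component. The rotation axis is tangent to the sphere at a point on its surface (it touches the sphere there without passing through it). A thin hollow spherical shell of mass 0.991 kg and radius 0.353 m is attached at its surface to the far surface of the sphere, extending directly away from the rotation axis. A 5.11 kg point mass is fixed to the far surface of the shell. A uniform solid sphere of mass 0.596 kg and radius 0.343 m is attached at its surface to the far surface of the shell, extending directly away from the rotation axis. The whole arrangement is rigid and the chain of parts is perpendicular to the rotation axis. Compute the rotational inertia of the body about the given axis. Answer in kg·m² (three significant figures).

5.27

Solid sphere: I_cm = (2/5)MR² = (2/5)(2.19)(0.0874)² = 0.0066916 kg·m²; centre at d = 0.0874 m, so the parallel axis theorem gives I = 0.0066916 + (2.19)(0.0874)² = 0.02342 kg·m².
Spherical shell: I_cm = (2/3)MR² = (2/3)(0.991)(0.353)² = 0.082325 kg·m²; centre at d = 0.0874 + 0.0874 + 0.353 = 0.5278 m, so the parallel axis theorem gives I = 0.082325 + (0.991)(0.5278)² = 0.35839 kg·m².
Point mass: I_cm = 0; centre at d = 0.0874 + 0.0874 + 0.353 + 0.353 = 0.8808 m, so the parallel axis theorem gives I = 0 + (5.11)(0.8808)² = 3.9644 kg·m².
Solid sphere: I_cm = (2/5)MR² = (2/5)(0.596)(0.343)² = 0.028048 kg·m²; centre at d = 0.0874 + 0.0874 + 0.353 + 0.353 + 0.343 = 1.2238 m, so the parallel axis theorem gives I = 0.028048 + (0.596)(1.2238)² = 0.92067 kg·m².
Total I = 0.02342 + 0.35839 + 3.9644 + 0.92067 = 5.2669 kg·m².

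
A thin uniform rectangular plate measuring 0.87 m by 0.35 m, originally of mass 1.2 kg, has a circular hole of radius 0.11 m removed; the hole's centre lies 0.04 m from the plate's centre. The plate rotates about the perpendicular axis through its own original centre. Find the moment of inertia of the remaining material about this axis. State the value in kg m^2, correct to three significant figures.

0.0868

Unpierced body about its centre: I₀ = (1/12)M(a²+b²) = (1/12)(1.2)[(0.87)² + (0.35)²] = 0.08794 kg m^2.
The removed disk has mass m = M·πr²/(ab) = (1.2)·π(0.11)²/(0.87·0.35) = 0.14981 kg (same uniform areal density).
Its moment of inertia about the rotation axis (parallel-axis theorem): I_hole = (1/2)mr² + md² = (1/2)(0.14981)(0.11)² + (0.14981)(0.04)² = 0.001146 kg m^2.
Treating the hole as negative mass, I = I₀ − I_hole = 0.08794 − 0.001146 = 0.086794 kg m^2.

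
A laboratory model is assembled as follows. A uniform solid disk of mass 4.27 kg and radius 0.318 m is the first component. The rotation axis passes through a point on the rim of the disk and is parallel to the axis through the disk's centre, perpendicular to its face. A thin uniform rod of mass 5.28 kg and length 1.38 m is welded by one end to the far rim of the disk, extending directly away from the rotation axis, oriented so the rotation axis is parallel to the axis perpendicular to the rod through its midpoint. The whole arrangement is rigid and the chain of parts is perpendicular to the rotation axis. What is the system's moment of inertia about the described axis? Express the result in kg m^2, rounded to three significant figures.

Solid disk: I_cm = (1/2)MR² = (1/2)(4.27)(0.318)² = 0.2159 kg m^2; centre at d = 0.318 m, so I = I_cm + Md² gives I = 0.2159 + (4.27)(0.318)² = 0.6477 kg m^2.
Thin rod: I_cm = (1/12)ML² = (1/12)(5.28)(1.38)² = 0.83794 kg m^2; centre at d = 0.318 + 0.318 + 0.69 = 1.326 m, so I = I_cm + Md² gives I = 0.83794 + (5.28)(1.326)² = 10.122 kg m^2.
Total I = 0.6477 + 10.122 = 10.769 kg m^2.

10.8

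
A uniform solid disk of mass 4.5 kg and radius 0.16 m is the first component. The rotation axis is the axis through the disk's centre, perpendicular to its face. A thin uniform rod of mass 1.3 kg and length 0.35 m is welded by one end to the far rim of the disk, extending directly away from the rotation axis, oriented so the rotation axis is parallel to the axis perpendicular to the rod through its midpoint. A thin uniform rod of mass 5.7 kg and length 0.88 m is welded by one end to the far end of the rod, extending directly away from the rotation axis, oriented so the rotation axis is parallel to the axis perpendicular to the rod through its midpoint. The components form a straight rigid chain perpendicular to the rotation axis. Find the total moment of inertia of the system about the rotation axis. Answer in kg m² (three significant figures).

Solid disk: I_cm = (1/2)MR² = (1/2)(4.5)(0.16)² = 0.0576 kg m²; axis through the centre, so I = 0.0576 kg m².
Thin rod: I_cm = (1/12)ML² = (1/12)(1.3)(0.35)² = 0.013271 kg m²; centre at d = 0.16 + 0.175 = 0.335 m, so the parallel axis theorem gives I = 0.013271 + (1.3)(0.335)² = 0.15916 kg m².
Thin rod: I_cm = (1/12)ML² = (1/12)(5.7)(0.88)² = 0.36784 kg m²; centre at d = 0.16 + 0.175 + 0.175 + 0.44 = 0.95 m, so the parallel axis theorem gives I = 0.36784 + (5.7)(0.95)² = 5.5121 kg m².
Total I = 0.0576 + 0.15916 + 5.5121 = 5.7289 kg m².

5.73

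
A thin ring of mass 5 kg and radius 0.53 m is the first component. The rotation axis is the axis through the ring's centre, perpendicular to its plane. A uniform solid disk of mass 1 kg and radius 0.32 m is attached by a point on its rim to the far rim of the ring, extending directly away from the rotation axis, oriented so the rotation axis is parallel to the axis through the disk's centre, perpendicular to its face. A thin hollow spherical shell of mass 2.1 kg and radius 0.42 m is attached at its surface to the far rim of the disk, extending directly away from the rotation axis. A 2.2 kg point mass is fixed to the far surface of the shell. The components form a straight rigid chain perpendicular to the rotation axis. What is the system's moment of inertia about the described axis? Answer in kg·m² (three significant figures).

16.6

Thin ring: I_cm = MR² = (5)(0.53)² = 1.4045 kg·m²; axis through the centre, so I = 1.4045 kg·m².
Solid disk: I_cm = (1/2)MR² = (1/2)(1)(0.32)² = 0.0512 kg·m²; centre at d = 0.53 + 0.32 = 0.85 m, so the parallel axis theorem gives I = 0.0512 + (1)(0.85)² = 0.7737 kg·m².
Spherical shell: I_cm = (2/3)MR² = (2/3)(2.1)(0.42)² = 0.24696 kg·m²; centre at d = 0.53 + 0.32 + 0.32 + 0.42 = 1.59 m, so the parallel axis theorem gives I = 0.24696 + (2.1)(1.59)² = 5.556 kg·m².
Point mass: I_cm = 0; centre at d = 0.53 + 0.32 + 0.32 + 0.42 + 0.42 = 2.01 m, so the parallel axis theorem gives I = 0 + (2.2)(2.01)² = 8.8882 kg·m².
Total I = 1.4045 + 0.7737 + 5.556 + 8.8882 = 16.622 kg·m².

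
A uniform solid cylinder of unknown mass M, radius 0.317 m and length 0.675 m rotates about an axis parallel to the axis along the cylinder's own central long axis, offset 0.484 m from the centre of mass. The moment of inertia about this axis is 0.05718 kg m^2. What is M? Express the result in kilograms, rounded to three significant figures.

I = I_cm + Md² = (1/2)MR² + Md² = M·[0.5·(0.317)² + (0.484)²] = M·0.2845.
So M = 0.05718 / 0.2845 = 0.20098 kg.

0.201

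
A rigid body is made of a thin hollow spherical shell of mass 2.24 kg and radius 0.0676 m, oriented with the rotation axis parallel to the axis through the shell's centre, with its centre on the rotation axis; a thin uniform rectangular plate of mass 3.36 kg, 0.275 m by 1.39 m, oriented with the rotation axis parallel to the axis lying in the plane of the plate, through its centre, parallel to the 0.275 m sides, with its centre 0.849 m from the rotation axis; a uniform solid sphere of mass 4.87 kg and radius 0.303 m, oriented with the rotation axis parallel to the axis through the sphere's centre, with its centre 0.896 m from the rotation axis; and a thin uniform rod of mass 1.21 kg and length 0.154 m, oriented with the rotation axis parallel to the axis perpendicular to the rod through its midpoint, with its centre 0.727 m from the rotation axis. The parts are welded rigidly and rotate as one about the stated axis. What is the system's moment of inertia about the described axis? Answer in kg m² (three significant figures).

7.70

Spherical shell: I_cm = (2/3)MR² = (2/3)(2.24)(0.0676)² = 0.0068242 kg m²; axis through the centre, so I = 0.0068242 kg m².
Rectangular plate: I_cm = (1/12)Mb² = (1/12)(3.36)(1.39)² = 0.54099 kg m²; centre at d = 0.849 m, so I = I_cm + Md² gives I = 0.54099 + (3.36)(0.849)² = 2.9629 kg m².
Solid sphere: I_cm = (2/5)MR² = (2/5)(4.87)(0.303)² = 0.17884 kg m²; centre at d = 0.896 m, so I = I_cm + Md² gives I = 0.17884 + (4.87)(0.896)² = 4.0886 kg m².
Thin rod: I_cm = (1/12)ML² = (1/12)(1.21)(0.154)² = 0.0023914 kg m²; centre at d = 0.727 m, so I = I_cm + Md² gives I = 0.0023914 + (1.21)(0.727)² = 0.64191 kg m².
Total I = 0.0068242 + 2.9629 + 4.0886 + 0.64191 = 7.7002 kg m².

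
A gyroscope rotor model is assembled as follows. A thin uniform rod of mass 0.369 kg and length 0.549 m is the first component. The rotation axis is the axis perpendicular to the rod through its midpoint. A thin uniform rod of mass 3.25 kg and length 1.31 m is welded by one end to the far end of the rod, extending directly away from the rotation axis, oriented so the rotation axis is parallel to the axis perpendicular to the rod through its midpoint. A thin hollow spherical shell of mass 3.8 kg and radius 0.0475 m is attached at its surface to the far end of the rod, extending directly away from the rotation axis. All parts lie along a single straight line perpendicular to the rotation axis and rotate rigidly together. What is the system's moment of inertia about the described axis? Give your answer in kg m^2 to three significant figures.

Thin rod: I_cm = (1/12)ML² = (1/12)(0.369)(0.549)² = 0.0092681 kg m^2; axis through the centre, so I = 0.0092681 kg m^2.
Thin rod: I_cm = (1/12)ML² = (1/12)(3.25)(1.31)² = 0.46478 kg m^2; centre at d = 0.2745 + 0.655 = 0.9295 m, so I = I_cm + Md² gives I = 0.46478 + (3.25)(0.9295)² = 3.2727 kg m^2.
Spherical shell: I_cm = (2/3)MR² = (2/3)(3.8)(0.0475)² = 0.0057158 kg m^2; centre at d = 0.2745 + 0.655 + 0.655 + 0.0475 = 1.632 m, so I = I_cm + Md² gives I = 0.0057158 + (3.8)(1.632)² = 10.127 kg m^2.
Total I = 0.0092681 + 3.2727 + 10.127 = 13.409 kg m^2.

13.4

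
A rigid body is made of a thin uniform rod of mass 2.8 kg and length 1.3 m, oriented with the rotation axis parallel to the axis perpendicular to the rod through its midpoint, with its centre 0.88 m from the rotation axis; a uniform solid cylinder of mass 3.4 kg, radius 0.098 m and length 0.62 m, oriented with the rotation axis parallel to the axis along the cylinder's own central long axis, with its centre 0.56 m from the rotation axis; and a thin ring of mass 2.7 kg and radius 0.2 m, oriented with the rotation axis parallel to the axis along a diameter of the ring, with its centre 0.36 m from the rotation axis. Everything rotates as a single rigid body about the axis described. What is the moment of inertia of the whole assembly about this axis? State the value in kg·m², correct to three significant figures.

Thin rod: I_cm = (1/12)ML² = (1/12)(2.8)(1.3)² = 0.39433 kg·m²; centre at d = 0.88 m, so I = I_cm + Md² gives I = 0.39433 + (2.8)(0.88)² = 2.5627 kg·m².
Solid cylinder: I_cm = (1/2)MR² = (1/2)(3.4)(0.098)² = 0.016327 kg·m²; centre at d = 0.56 m, so I = I_cm + Md² gives I = 0.016327 + (3.4)(0.56)² = 1.0826 kg·m².
Thin ring: I_cm = (1/2)MR² = (1/2)(2.7)(0.2)² = 0.054 kg·m²; centre at d = 0.36 m, so I = I_cm + Md² gives I = 0.054 + (2.7)(0.36)² = 0.40392 kg·m².
Total I = 2.5627 + 1.0826 + 0.40392 = 4.0491 kg·m².

4.05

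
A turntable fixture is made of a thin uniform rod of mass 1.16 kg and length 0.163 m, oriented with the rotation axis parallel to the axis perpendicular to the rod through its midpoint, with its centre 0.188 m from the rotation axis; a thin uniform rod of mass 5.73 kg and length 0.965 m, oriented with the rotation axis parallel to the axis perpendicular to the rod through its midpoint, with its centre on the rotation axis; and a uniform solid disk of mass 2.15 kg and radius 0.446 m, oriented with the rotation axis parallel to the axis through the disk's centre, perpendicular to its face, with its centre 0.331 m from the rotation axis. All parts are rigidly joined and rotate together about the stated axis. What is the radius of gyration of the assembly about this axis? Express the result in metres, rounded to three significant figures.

Thin rod: I_cm = (1/12)ML² = (1/12)(1.16)(0.163)² = 0.0025683 kg m^2; centre at d = 0.188 m, so I = I_cm + Md² gives I = 0.0025683 + (1.16)(0.188)² = 0.043567 kg m^2.
Thin rod: I_cm = (1/12)ML² = (1/12)(5.73)(0.965)² = 0.44466 kg m^2; axis through the centre, so I = 0.44466 kg m^2.
Solid disk: I_cm = (1/2)MR² = (1/2)(2.15)(0.446)² = 0.21383 kg m^2; centre at d = 0.331 m, so I = I_cm + Md² gives I = 0.21383 + (2.15)(0.331)² = 0.44939 kg m^2.
Total I = 0.93762 kg m^2; total mass M = 9.04 kg.
k = √(I/M) = √(0.93762/9.04) = 0.32205 m.

0.322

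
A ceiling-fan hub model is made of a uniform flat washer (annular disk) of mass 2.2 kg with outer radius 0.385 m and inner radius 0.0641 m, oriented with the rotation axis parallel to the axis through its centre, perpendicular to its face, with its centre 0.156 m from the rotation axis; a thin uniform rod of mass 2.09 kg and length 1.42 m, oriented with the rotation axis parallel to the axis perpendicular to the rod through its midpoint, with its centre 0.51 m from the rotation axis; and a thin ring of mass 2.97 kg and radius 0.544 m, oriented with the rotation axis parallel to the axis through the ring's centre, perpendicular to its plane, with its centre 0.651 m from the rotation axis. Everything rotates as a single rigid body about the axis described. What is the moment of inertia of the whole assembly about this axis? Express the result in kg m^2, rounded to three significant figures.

3.25

Annular disk: I_cm = (1/2)M(R²+r²) = (1/2)(2.2)[(0.385)² + (0.0641)²] = 0.16757 kg m^2; centre at d = 0.156 m, so the parallel axis theorem gives I = 0.16757 + (2.2)(0.156)² = 0.22111 kg m^2.
Thin rod: I_cm = (1/12)ML² = (1/12)(2.09)(1.42)² = 0.35119 kg m^2; centre at d = 0.51 m, so the parallel axis theorem gives I = 0.35119 + (2.09)(0.51)² = 0.8948 kg m^2.
Thin ring: I_cm = MR² = (2.97)(0.544)² = 0.87893 kg m^2; centre at d = 0.651 m, so the parallel axis theorem gives I = 0.87893 + (2.97)(0.651)² = 2.1376 kg m^2.
Total I = 0.22111 + 0.8948 + 2.1376 = 3.2535 kg m^2.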